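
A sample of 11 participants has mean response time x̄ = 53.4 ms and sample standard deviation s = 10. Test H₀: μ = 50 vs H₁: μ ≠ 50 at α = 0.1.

t = (x̄ - μ₀)/(s/√n) = (53.4 - 50)/(10/√11) = 1.128. df = 10, critical t = ±1.812. Fail to reject H₀.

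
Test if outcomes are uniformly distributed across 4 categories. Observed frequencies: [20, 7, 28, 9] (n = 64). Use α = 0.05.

Expected = 16 each. χ² = Σ(O-E)²/E = 18.125. df = 3, critical value = 7.815. Reject H₀.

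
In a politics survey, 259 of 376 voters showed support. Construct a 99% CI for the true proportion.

p̂ = 0.689. CI = p̂ ± z*√(p̂(1-p̂)/n) = (0.627, 0.75)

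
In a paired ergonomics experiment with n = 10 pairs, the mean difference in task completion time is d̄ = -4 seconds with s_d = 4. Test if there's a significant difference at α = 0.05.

t = d̄/(s_d/√n) = -4/(4/√10) = -3.162. df = 9, critical t = ±2.262. Reject H₀.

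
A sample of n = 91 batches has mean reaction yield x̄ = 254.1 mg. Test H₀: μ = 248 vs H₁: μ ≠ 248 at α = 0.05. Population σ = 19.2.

z = (x̄ - μ₀)/(σ/√n) = (254.1 - 248)/(19.2/√91) = 3.031. Critical value: ±1.96. Since |3.031| > 1.96, Reject H₀.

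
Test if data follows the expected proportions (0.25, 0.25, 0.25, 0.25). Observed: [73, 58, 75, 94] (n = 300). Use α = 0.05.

Expected: [75.0, 75.0, 75.0, 75.0]. χ² = 8.72. df = 3, critical = 7.815. Reject H₀.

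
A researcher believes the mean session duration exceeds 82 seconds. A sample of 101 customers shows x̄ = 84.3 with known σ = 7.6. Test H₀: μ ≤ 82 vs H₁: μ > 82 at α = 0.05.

z = 3.041. Critical value: 1.645. Reject H₀.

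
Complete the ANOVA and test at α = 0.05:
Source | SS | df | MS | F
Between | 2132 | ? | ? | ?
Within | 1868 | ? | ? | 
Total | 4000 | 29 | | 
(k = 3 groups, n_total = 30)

df_between = 2, df_within = 27. MS_between = 1066.0, MS_within = 69.19. F = 15.408, F_crit ≈ 3.354. Reject H₀.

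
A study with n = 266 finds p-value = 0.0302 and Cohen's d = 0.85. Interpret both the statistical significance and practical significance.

Statistically significant (p = 0.0302 < 0.05). Cohen's d = 0.85 indicates a large effect size. Both statistical and practical significance should be considered.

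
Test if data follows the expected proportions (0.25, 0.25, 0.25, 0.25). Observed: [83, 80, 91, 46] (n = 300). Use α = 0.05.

Expected: [75.0, 75.0, 75.0, 75.0]. χ² = 15.813. df = 3, critical = 7.815. Reject H₀.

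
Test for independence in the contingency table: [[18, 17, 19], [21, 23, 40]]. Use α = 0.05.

χ² = 2.187. df = 2, critical = 5.991. Fail to reject H₀. No evidence of dependence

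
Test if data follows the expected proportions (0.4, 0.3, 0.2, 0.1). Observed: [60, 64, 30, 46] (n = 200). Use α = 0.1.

Expected: [80.0, 60.0, 40.0, 20.0]. χ² = 41.567. df = 3, critical = 6.251. Reject H₀.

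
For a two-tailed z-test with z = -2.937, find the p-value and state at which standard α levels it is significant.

p = 2·P(Z > |-2.937|) = 2·(1 - Φ(2.937)) ≈ 0.0033. Significant at α = 0.1; Significant at α = 0.05; Significant at α = 0.01.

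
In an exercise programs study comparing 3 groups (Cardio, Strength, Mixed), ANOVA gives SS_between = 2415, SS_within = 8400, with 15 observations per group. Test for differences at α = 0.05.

df_between = 2, df_within = 42. F = MS_between/MS_within = 1207.5/200.0 = 6.037. F_crit ≈ 3.22. Reject H₀. At least one mean differs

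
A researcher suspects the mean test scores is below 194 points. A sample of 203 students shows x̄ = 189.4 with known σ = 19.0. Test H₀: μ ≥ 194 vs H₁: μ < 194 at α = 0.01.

z = -3.449. Critical value: -2.33. Reject H₀.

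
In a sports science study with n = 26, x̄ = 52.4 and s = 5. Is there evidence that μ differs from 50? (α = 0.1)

t = (x̄ - μ₀)/(s/√n) = (52.4 - 50)/(5/√26) = 2.448. df = 25, critical t = ±1.708. Reject H₀.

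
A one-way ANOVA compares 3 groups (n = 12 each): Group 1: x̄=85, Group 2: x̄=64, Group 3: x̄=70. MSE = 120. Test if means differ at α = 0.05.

Grand mean = 73.0. SS_between = 2808.0, MS_between = 1404.0. F = 11.7, F_crit ≈ 3.285. Reject H₀.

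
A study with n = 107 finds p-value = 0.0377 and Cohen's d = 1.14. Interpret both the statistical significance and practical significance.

Statistically significant (p = 0.0377 < 0.05). Cohen's d = 1.14 indicates a large effect size. Both statistical and practical significance should be considered.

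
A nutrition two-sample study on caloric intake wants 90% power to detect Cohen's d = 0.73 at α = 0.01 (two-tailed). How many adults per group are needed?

z_{α/2} = 2.576, z_β = Φ⁻¹(0.9) = 1.282. For medium effect (d = 0.73): n per group = 2(z_{α/2} + z_β)²/d² = 2(2.576 + 1.282)²/0.73² = 55.9 → 56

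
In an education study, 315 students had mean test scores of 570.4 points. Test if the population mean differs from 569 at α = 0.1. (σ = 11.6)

z = (x̄ - μ₀)/(σ/√n) = (570.4 - 569)/(11.6/√315) = 2.142. Critical value: ±1.645. Since |2.142| > 1.645, Reject H₀.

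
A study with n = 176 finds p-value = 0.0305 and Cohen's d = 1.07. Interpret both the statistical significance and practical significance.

Statistically significant (p = 0.0305 < 0.05). Cohen's d = 1.07 indicates a large effect size. Both statistical and practical significance should be considered.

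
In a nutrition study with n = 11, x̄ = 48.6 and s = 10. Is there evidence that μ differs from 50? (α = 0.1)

t = (x̄ - μ₀)/(s/√n) = (48.6 - 50)/(10/√11) = -0.464. df = 10, critical t = ±1.812. Fail to reject H₀.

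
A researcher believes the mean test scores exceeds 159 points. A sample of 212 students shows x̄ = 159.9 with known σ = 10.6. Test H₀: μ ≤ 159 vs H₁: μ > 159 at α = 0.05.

z = 1.236. Critical value: 1.645. Fail to reject H₀.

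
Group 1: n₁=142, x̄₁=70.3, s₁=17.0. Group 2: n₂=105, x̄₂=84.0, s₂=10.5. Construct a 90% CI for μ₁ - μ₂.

Difference = -13.7. SE = √(17.0²/142 + 10.5²/105) = 1.756. CI = (-16.59, -10.81)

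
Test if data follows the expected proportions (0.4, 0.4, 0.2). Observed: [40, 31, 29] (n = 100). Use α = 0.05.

Expected: [40.0, 40.0, 20.0]. χ² = 6.075. df = 2, critical = 5.991. Reject H₀.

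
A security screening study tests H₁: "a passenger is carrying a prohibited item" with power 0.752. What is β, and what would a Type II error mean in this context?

β = 1 - power = 1 - 0.752 = 0.248. A Type II error is failing to reject H₀ when H₀ is false (false negative) — here, failing to conclude that a passenger is carrying a prohibited item when in fact it is true. Consequence: letting a prohibited item through — security breach.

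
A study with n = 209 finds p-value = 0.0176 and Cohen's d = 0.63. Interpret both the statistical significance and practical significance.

Statistically significant (p = 0.0176 < 0.05). Cohen's d = 0.63 indicates a medium effect size. Both statistical and practical significance should be considered.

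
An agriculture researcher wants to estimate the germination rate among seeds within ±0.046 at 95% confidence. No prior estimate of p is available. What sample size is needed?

Conservative approach: use p = 0.5 (maximizes p(1-p) = 0.25). n = z²(0.25)/E² = 1.96²×0.25/0.046² = 453.9 → n = 454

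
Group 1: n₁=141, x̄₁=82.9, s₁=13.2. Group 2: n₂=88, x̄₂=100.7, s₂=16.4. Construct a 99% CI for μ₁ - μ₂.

Difference = -17.8. SE = √(13.2²/141 + 16.4²/88) = 2.072. CI = (-23.14, -12.46)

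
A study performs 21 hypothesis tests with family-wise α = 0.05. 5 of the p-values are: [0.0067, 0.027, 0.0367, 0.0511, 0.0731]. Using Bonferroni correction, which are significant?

Bonferroni α = 0.05/21 = 0.00238. None of the given p-values are significant.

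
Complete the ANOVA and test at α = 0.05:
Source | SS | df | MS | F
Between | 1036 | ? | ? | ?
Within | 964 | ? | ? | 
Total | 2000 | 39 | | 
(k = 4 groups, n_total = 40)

df_between = 3, df_within = 36. MS_between = 345.33, MS_within = 26.78. F = 12.896, F_crit ≈ 2.866. Reject H₀.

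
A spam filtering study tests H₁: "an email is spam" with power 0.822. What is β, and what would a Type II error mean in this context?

β = 1 - power = 1 - 0.822 = 0.178. A Type II error is failing to reject H₀ when H₀ is false (false negative) — here, failing to conclude that an email is spam when in fact it is true. Consequence: a spam email lands in the inbox.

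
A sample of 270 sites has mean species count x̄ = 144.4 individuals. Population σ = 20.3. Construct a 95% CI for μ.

CI = x̄ ± z*(σ/√n) = 144.4 ± 1.96(20.3/√270) = 144.4 ± 2.42 = (141.98, 146.82)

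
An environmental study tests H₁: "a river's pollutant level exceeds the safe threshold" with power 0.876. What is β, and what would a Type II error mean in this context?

β = 1 - power = 1 - 0.876 = 0.124. A Type II error is failing to reject H₀ when H₀ is false (false negative) — here, failing to conclude that a river's pollutant level exceeds the safe threshold when in fact it is true. Consequence: allowing unsafe pollution to continue.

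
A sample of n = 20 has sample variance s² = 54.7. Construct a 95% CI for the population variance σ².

df = 19. χ²_{0.025} = 32.852, χ²_{0.975} = 8.907. CI for σ² = ((n-1)s²/χ²_{α/2}, (n-1)s²/χ²_{1-α/2}) = (19·54.7/32.852, 19·54.7/8.907) = (31.64, 116.68)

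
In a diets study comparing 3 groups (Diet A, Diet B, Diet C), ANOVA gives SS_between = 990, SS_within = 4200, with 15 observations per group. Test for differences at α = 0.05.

df_between = 2, df_within = 42. F = MS_between/MS_within = 495.0/100.0 = 4.95. F_crit ≈ 3.22. Reject H₀. At least one mean differs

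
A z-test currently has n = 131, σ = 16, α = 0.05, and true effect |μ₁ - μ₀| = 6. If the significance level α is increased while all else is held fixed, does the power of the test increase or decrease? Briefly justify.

Power increases: a larger α lowers the critical value, so more of the H₁ sampling distribution falls in the rejection region.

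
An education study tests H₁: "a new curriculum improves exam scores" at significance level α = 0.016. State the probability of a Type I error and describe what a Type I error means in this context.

P(Type I error) = α = 0.016. A Type I error is rejecting H₀ when H₀ is actually true (false positive) — here, concluding that a new curriculum improves exam scores when in fact this is not the case. Consequence: adopting a curriculum that gives no real benefit — disruption for nothing.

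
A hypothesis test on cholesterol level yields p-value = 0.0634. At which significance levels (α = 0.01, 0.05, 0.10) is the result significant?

p = 0.0634. Significant at: α = 0.1.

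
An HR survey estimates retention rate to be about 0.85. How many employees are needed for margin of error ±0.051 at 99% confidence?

n = z²p(1-p)/E² = 2.576²×0.85×0.15/0.051² = 325.3 → n = 326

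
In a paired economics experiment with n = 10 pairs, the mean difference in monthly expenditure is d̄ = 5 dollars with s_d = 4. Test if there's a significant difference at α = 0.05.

t = d̄/(s_d/√n) = 5/(4/√10) = 3.953. df = 9, critical t = ±2.262. Reject H₀.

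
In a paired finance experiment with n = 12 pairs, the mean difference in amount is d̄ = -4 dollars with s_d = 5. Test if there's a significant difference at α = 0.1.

t = d̄/(s_d/√n) = -4/(5/√12) = -2.771. df = 11, critical t = ±1.796. Reject H₀.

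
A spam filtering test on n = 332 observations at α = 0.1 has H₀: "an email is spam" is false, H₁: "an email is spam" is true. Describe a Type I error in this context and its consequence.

Type I error: rejecting H₀ when it is true — concluding that an email is spam when in fact it is not. Consequence: a legitimate email is sent to the spam folder and the user misses it.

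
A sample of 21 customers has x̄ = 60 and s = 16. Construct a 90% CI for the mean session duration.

CI = x̄ ± t*(s/√n) = 60 ± 1.725(16/√21) = (53.98, 66.02)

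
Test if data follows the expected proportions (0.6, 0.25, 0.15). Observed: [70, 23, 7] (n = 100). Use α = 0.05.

Expected: [60.0, 25.0, 15.0]. χ² = 6.093. df = 2, critical = 5.991. Reject H₀.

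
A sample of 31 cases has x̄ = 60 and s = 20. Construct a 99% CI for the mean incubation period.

CI = x̄ ± t*(s/√n) = 60 ± 2.75(20/√31) = (50.12, 69.88)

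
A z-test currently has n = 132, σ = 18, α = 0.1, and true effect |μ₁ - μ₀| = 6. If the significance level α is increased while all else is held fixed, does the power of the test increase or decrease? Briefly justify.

Power increases: a larger α lowers the critical value, so more of the H₁ sampling distribution falls in the rejection region.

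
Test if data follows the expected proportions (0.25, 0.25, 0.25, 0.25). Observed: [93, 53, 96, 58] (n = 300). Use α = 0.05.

Expected: [75.0, 75.0, 75.0, 75.0]. χ² = 20.507. df = 3, critical = 7.815. Reject H₀.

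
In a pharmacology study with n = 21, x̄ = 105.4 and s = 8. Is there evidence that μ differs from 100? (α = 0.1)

t = (x̄ - μ₀)/(s/√n) = (105.4 - 100)/(8/√21) = 3.093. df = 20, critical t = ±1.725. Reject H₀.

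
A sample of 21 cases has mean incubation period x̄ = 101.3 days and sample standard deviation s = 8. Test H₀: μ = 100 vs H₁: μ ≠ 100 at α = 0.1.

t = (x̄ - μ₀)/(s/√n) = (101.3 - 100)/(8/√21) = 0.745. df = 20, critical t = ±1.725. Fail to reject H₀.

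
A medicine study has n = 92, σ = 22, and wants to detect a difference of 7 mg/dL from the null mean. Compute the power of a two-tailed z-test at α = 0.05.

SE = σ/√n = 22/√92 = 2.294. Non-centrality λ = d/SE = 7/2.294 = 3.052. Power ≈ Φ(λ - z_{α/2}) = Φ(3.052 - 1.96) = Φ(1.092) = 0.863.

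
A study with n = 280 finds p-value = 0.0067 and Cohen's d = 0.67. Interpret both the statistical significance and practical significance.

Statistically significant (p = 0.0067 < 0.05). Cohen's d = 0.67 indicates a medium effect size. Both statistical and practical significance should be considered.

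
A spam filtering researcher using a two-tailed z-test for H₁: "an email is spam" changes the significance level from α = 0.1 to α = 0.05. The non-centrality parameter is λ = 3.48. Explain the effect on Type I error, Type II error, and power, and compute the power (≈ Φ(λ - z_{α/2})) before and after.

Decreasing α from 0.1 to 0.05:
• Type I error rate decreases (α is the Type I rate by definition).
• Critical value moves from z_{α/2} = 1.645 to 1.96, so power = Φ(λ - z_{α/2}) goes from Φ(3.48 - 1.645) = 0.967 to Φ(3.48 - 1.96) = 0.936.
• Type II error rate β = 1 - power therefore increases (0.033 → 0.064).
Appropriate when false positives are costly — here, a legitimate email is sent to the spam folder and the user misses it.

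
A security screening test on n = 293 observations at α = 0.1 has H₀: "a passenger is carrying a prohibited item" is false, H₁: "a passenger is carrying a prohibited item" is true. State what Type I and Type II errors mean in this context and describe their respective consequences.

Type I (false positive): concluding that a passenger is carrying a prohibited item when it is not — detaining an innocent passenger — delay and inconvenience. Type II (false negative): failing to conclude that a passenger is carrying a prohibited item when it is — letting a prohibited item through — security breach. Which is costlier depends on domain priorities and is a judgement call rather than a statistical fact.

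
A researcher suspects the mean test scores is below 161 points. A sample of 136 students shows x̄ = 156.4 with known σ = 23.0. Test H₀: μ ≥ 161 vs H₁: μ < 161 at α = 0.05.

z = -2.332. Critical value: -1.645. Reject H₀.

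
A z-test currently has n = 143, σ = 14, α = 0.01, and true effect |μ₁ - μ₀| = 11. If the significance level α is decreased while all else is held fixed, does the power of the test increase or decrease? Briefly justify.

Power decreases: a smaller α raises the critical value, so less of the H₁ sampling distribution falls in the rejection region.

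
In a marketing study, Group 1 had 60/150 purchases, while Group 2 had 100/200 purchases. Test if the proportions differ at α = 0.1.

p̂₁ = 0.4, p̂₂ = 0.5, pooled p̂ = 0.457. z = -1.858. Critical: ±1.645. Reject H₀.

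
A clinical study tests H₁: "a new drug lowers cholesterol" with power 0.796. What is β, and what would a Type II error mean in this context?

β = 1 - power = 1 - 0.796 = 0.204. A Type II error is failing to reject H₀ when H₀ is false (false negative) — here, failing to conclude that a new drug lowers cholesterol when in fact it is true. Consequence: shelving an effective drug — patients miss out on a treatment that would have helped.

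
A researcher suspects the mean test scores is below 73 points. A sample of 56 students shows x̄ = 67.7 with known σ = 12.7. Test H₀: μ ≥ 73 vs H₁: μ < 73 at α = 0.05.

z = -3.123. Critical value: -1.645. Reject H₀.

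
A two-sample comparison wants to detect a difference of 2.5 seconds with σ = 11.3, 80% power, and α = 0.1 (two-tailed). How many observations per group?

n per group = 2(z_α/2 + z_β)²σ²/d² = 2×(1.645 + 0.84)²×11.3²/2.5² = 252.3 → n = 253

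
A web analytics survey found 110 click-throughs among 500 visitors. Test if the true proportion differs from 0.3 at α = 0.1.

p̂ = 0.22, p₀ = 0.3. z = (p̂ - p₀)/√(p₀(1-p₀)/n) = -3.904. Critical: ±1.645. Reject H₀.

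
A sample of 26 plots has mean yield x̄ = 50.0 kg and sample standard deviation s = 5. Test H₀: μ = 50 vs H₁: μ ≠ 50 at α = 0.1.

t = (x̄ - μ₀)/(s/√n) = (50.0 - 50)/(5/√26) = 0.0. df = 25, critical t = ±1.708. Fail to reject H₀.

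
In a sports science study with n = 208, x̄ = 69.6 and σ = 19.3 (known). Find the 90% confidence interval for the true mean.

CI = x̄ ± z*(σ/√n) = 69.6 ± 1.645(19.3/√208) = 69.6 ± 2.2 = (67.4, 71.8)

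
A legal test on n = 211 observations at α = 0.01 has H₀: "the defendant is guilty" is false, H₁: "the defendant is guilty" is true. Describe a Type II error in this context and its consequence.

Type II error: failing to reject H₀ when it is false — concluding that the defendant is guilty is not supported when in fact it is. Consequence: acquitting a guilty person.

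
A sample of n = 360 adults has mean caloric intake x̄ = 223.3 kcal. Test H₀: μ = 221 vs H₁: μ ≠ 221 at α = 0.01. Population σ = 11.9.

z = (x̄ - μ₀)/(σ/√n) = (223.3 - 221)/(11.9/√360) = 3.667. Critical value: ±2.576. Since |3.667| > 2.576, Reject H₀.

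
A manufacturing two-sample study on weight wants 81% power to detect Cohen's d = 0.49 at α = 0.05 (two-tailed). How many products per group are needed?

z_{α/2} = 1.96, z_β = Φ⁻¹(0.81) = 0.878. For small effect (d = 0.49): n per group = 2(z_{α/2} + z_β)²/d² = 2(1.96 + 0.878)²/0.49² = 67.1 → 68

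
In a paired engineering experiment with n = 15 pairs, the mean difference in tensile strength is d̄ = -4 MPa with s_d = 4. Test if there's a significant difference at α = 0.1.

t = d̄/(s_d/√n) = -4/(4/√15) = -3.873. df = 14, critical t = ±1.761. Reject H₀.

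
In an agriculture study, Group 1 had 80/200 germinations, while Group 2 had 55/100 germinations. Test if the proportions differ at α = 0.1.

p̂₁ = 0.4, p̂₂ = 0.55, pooled p̂ = 0.45. z = -2.462. Critical: ±1.645. Reject H₀.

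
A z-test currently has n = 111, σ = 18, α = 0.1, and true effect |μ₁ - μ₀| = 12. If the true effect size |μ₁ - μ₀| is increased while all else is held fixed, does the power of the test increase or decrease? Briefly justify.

Power increases: a larger true effect increases the non-centrality λ = |μ₁ - μ₀|/(σ/√n).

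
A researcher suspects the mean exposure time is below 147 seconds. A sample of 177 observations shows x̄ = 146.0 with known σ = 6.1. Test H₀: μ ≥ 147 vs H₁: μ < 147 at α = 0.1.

z = -2.181. Critical value: -1.28. Reject H₀.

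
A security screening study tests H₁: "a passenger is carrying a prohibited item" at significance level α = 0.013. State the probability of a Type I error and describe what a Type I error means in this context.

P(Type I error) = α = 0.013. A Type I error is rejecting H₀ when H₀ is actually true (false positive) — here, concluding that a passenger is carrying a prohibited item when in fact this is not the case. Consequence: detaining an innocent passenger — delay and inconvenience.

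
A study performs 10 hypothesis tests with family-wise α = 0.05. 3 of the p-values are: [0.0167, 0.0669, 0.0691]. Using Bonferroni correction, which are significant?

Bonferroni α = 0.05/10 = 0.005. None of the given p-values are significant.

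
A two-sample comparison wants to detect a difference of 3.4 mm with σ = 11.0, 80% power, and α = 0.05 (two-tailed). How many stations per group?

n per group = 2(z_α/2 + z_β)²σ²/d² = 2×(1.96 + 0.84)²×11.0²/3.4² = 164.1 → n = 165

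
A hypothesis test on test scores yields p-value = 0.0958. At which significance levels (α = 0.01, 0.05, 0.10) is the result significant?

p = 0.0958. Significant at: α = 0.1.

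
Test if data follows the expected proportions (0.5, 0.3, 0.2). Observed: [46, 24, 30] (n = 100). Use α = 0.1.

Expected: [50.0, 30.0, 20.0]. χ² = 6.52. df = 2, critical = 4.605. Reject H₀.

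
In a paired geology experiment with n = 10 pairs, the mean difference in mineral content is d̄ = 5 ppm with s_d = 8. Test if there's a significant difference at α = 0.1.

t = d̄/(s_d/√n) = 5/(8/√10) = 1.976. df = 9, critical t = ±1.833. Reject H₀.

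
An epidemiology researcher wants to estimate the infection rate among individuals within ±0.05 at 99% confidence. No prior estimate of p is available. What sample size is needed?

Conservative approach: use p = 0.5 (maximizes p(1-p) = 0.25). n = z²(0.25)/E² = 2.576²×0.25/0.05² = 663.6 → n = 664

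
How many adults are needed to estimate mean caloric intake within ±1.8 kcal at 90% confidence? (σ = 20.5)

n = (z*σ/E)² = (1.645×20.5/1.8)² = 351.0 → n = 351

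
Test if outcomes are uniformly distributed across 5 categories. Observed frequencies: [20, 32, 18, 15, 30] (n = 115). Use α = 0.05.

Expected = 23 each. χ² = Σ(O-E)²/E = 9.913. df = 4, critical value = 9.488. Reject H₀.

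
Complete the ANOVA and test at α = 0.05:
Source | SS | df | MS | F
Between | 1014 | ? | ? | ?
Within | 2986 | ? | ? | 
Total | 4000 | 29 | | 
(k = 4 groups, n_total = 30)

df_between = 3, df_within = 26. MS_between = 338.0, MS_within = 114.85. F = 2.943, F_crit ≈ 2.975. Fail to reject H₀.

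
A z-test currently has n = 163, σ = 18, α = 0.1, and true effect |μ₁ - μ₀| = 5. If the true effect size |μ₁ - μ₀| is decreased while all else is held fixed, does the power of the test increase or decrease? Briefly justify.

Power decreases: a smaller true effect decreases the non-centrality λ = |μ₁ - μ₀|/(σ/√n).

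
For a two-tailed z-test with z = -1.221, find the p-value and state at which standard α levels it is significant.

p = 2·P(Z > |-1.221|) = 2·(1 - Φ(1.221)) ≈ 0.2221. Not significant at any standard level.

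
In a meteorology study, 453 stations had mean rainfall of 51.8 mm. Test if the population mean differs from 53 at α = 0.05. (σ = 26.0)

z = (x̄ - μ₀)/(σ/√n) = (51.8 - 53)/(26.0/√453) = -0.982. Critical value: ±1.96. Since |-0.982| ≤ 1.96, Fail to reject H₀.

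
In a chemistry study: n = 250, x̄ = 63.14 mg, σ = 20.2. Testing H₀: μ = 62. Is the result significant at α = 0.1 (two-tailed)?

z = (63.14 - 62)/(20.2/√250) = 0.892. Since |z| ≤ 1.645, not significant at α = 0.1.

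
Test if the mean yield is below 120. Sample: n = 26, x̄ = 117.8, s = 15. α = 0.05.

t = (117.8 - 120)/(15/√26) = -0.748, df = 25. Critical t = -1.708. Fail to reject H₀.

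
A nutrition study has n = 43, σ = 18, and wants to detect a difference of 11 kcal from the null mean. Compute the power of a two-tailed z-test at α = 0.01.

SE = σ/√n = 18/√43 = 2.745. Non-centrality λ = d/SE = 11/2.745 = 4.007. Power ≈ Φ(λ - z_{α/2}) = Φ(4.007 - 2.576) = Φ(1.431) = 0.924.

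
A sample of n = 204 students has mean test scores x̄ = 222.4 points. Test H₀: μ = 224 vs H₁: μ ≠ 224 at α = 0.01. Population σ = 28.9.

z = (x̄ - μ₀)/(σ/√n) = (222.4 - 224)/(28.9/√204) = -0.791. Critical value: ±2.576. Since |-0.791| ≤ 2.576, Fail to reject H₀.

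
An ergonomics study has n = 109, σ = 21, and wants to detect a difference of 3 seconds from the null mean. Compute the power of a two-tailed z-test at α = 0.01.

SE = σ/√n = 21/√109 = 2.011. Non-centrality λ = d/SE = 3/2.011 = 1.491. Power ≈ Φ(λ - z_{α/2}) = Φ(1.491 - 2.576) = Φ(-1.085) = 0.139.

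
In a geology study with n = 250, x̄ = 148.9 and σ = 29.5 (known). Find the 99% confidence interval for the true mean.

CI = x̄ ± z*(σ/√n) = 148.9 ± 2.576(29.5/√250) = 148.9 ± 4.81 = (144.09, 153.71)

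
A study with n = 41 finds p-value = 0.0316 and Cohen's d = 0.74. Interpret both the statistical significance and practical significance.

Statistically significant (p = 0.0316 < 0.05). Cohen's d = 0.74 indicates a medium effect size. Both statistical and practical significance should be considered.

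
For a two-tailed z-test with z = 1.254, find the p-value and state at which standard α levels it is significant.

p = 2·P(Z > |1.254|) = 2·(1 - Φ(1.254)) ≈ 0.2098. Not significant at any standard level.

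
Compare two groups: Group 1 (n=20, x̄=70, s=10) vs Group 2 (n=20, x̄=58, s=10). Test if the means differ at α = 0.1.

Pooled sp = 10.0. t = 3.795, df = 38. Critical t = ±1.686. Reject H₀.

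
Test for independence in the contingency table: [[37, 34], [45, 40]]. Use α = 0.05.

χ² = 0.011. df = 1, critical = 3.841. Fail to reject H₀. No evidence of dependence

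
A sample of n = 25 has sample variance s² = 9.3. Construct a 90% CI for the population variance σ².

df = 24. χ²_{0.05} = 36.415, χ²_{0.95} = 13.848. CI for σ² = ((n-1)s²/χ²_{α/2}, (n-1)s²/χ²_{1-α/2}) = (24·9.3/36.415, 24·9.3/13.848) = (6.13, 16.12)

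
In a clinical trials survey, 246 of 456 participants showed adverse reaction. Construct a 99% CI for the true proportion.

p̂ = 0.539. CI = p̂ ± z*√(p̂(1-p̂)/n) = (0.479, 0.6)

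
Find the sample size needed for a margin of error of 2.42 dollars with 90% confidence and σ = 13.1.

n = (z*σ/E)² = (1.645×13.1/2.42)² = 79.3 → n = 80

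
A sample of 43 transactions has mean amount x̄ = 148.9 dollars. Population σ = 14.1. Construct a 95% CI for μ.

CI = x̄ ± z*(σ/√n) = 148.9 ± 1.96(14.1/√43) = 148.9 ± 4.21 = (144.69, 153.11)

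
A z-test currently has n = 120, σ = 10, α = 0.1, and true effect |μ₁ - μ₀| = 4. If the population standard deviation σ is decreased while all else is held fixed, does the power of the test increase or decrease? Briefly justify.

Power increases: a smaller σ shrinks the standard error σ/√n, moving the sampling distribution under H₁ further from the critical value.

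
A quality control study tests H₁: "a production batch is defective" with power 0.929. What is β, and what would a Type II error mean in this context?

β = 1 - power = 1 - 0.929 = 0.071. A Type II error is failing to reject H₀ when H₀ is false (false negative) — here, failing to conclude that a production batch is defective when in fact it is true. Consequence: shipping a defective batch — faulty products reach customers.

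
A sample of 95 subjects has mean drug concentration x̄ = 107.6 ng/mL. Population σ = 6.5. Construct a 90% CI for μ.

CI = x̄ ± z*(σ/√n) = 107.6 ± 1.645(6.5/√95) = 107.6 ± 1.1 = (106.5, 108.7)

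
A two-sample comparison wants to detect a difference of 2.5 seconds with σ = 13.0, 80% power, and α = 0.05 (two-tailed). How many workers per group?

n per group = 2(z_α/2 + z_β)²σ²/d² = 2×(1.96 + 0.84)²×13.0²/2.5² = 424.0 → n = 424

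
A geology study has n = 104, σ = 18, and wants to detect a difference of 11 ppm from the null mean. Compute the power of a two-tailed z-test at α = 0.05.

SE = σ/√n = 18/√104 = 1.765. Non-centrality λ = d/SE = 11/1.765 = 6.232. Power ≈ Φ(λ - z_{α/2}) = Φ(6.232 - 1.96) = Φ(4.272) = 1.0.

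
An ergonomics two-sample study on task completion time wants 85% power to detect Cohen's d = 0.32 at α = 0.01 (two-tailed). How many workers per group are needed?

z_{α/2} = 2.576, z_β = Φ⁻¹(0.85) = 1.036. For small effect (d = 0.32): n per group = 2(z_{α/2} + z_β)²/d² = 2(2.576 + 1.036)²/0.32² = 254.8 → 255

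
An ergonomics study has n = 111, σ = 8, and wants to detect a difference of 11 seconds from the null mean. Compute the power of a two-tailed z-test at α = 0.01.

SE = σ/√n = 8/√111 = 0.759. Non-centrality λ = d/SE = 11/0.759 = 14.487. Power ≈ Φ(λ - z_{α/2}) = Φ(14.487 - 2.576) = Φ(11.911) = 1.0.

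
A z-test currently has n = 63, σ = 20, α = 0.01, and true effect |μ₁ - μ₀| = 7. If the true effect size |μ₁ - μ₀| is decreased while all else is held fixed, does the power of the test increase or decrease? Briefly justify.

Power decreases: a smaller true effect decreases the non-centrality λ = |μ₁ - μ₀|/(σ/√n).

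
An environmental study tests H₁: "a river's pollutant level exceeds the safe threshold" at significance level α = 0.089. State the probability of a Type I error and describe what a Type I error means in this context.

P(Type I error) = α = 0.089. A Type I error is rejecting H₀ when H₀ is actually true (false positive) — here, concluding that a river's pollutant level exceeds the safe threshold when in fact this is not the case. Consequence: shutting down a compliant factory unnecessarily.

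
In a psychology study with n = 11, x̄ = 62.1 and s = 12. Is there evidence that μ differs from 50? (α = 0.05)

t = (x̄ - μ₀)/(s/√n) = (62.1 - 50)/(12/√11) = 3.344. df = 10, critical t = ±2.228. Reject H₀.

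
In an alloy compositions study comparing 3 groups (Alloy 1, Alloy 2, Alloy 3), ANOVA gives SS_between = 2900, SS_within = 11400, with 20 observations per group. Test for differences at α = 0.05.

df_between = 2, df_within = 57. F = MS_between/MS_within = 1450.0/200.0 = 7.25. F_crit ≈ 3.159. Reject H₀. At least one mean differs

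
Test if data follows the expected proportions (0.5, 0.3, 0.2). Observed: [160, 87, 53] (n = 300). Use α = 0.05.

Expected: [150.0, 90.0, 60.0]. χ² = 1.583. df = 2, critical = 5.991. Fail to reject H₀.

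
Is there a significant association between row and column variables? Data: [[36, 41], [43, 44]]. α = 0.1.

χ² = 0.117. df = 1, critical = 2.706. Fail to reject H₀. No evidence of dependence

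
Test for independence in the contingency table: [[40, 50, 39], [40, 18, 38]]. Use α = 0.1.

χ² = 10.457. df = 2, critical = 4.605. Reject H₀. Variables are dependent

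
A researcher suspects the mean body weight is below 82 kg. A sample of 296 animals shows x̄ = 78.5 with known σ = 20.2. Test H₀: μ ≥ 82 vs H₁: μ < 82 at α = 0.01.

z = -2.981. Critical value: -2.33. Reject H₀.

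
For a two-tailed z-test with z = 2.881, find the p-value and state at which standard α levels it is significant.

p = 2·P(Z > |2.881|) = 2·(1 - Φ(2.881)) ≈ 0.004. Significant at α = 0.1; Significant at α = 0.05; Significant at α = 0.01.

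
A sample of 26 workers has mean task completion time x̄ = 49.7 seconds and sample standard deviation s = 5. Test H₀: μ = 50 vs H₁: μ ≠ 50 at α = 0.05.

t = (x̄ - μ₀)/(s/√n) = (49.7 - 50)/(5/√26) = -0.306. df = 25, critical t = ±2.06. Fail to reject H₀.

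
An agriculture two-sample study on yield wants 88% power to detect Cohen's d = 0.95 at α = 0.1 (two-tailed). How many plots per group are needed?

z_{α/2} = 1.645, z_β = Φ⁻¹(0.88) = 1.175. For large effect (d = 0.95): n per group = 2(z_{α/2} + z_β)²/d² = 2(1.645 + 1.175)²/0.95² = 17.6 → 18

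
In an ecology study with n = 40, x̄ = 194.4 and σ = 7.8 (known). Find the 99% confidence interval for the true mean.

CI = x̄ ± z*(σ/√n) = 194.4 ± 2.576(7.8/√40) = 194.4 ± 3.18 = (191.22, 197.58)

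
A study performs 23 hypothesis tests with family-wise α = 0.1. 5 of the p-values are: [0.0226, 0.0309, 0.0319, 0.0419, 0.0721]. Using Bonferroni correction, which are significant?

Bonferroni α = 0.1/23 = 0.00435. None of the given p-values are significant.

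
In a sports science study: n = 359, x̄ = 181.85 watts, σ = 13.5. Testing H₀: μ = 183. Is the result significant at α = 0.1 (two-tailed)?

z = (181.85 - 183)/(13.5/√359) = -1.614. Since |z| ≤ 1.645, not significant at α = 0.1.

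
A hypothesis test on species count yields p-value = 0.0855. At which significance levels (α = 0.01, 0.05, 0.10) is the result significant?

p = 0.0855. Significant at: α = 0.1.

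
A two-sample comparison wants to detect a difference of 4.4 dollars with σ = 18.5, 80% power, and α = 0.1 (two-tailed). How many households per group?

n per group = 2(z_α/2 + z_β)²σ²/d² = 2×(1.645 + 0.84)²×18.5²/4.4² = 218.3 → n = 219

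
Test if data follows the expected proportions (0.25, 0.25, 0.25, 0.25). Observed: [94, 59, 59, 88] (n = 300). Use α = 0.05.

Expected: [75.0, 75.0, 75.0, 75.0]. χ² = 13.893. df = 3, critical = 7.815. Reject H₀.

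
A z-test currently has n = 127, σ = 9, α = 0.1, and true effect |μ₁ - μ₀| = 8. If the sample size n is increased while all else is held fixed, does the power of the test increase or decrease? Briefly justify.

Power increases: a larger n shrinks the standard error σ/√n, moving the sampling distribution under H₁ further from the critical value.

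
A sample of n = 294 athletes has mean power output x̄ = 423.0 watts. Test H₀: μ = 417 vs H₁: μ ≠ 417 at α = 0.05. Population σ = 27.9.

z = (x̄ - μ₀)/(σ/√n) = (423.0 - 417)/(27.9/√294) = 3.687. Critical value: ±1.96. Since |3.687| > 1.96, Reject H₀.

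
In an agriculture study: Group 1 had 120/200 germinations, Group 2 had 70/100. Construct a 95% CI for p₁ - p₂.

p̂₁ = 0.6, p̂₂ = 0.7. Difference = -0.1. CI = (-0.213, 0.013)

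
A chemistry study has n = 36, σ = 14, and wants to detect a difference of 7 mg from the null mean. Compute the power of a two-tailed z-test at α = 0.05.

SE = σ/√n = 14/√36 = 2.333. Non-centrality λ = d/SE = 7/2.333 = 3.0. Power ≈ Φ(λ - z_{α/2}) = Φ(3.0 - 1.96) = Φ(1.04) = 0.851.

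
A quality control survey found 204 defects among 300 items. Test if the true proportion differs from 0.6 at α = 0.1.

p̂ = 0.68, p₀ = 0.6. z = (p̂ - p₀)/√(p₀(1-p₀)/n) = 2.828. Critical: ±1.645. Reject H₀.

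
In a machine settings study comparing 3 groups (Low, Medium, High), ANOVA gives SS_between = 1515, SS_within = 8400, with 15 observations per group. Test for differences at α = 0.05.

df_between = 2, df_within = 42. F = MS_between/MS_within = 757.5/200.0 = 3.788. F_crit ≈ 3.22. Reject H₀. At least one mean differs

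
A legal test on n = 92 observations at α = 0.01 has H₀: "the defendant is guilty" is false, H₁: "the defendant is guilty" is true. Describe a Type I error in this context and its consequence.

Type I error: rejecting H₀ when it is true — concluding that the defendant is guilty when in fact it is not. Consequence: convicting an innocent person.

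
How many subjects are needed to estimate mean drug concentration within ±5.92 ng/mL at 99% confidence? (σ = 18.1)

n = (z*σ/E)² = (2.576×18.1/5.92)² = 62.03 → n = 63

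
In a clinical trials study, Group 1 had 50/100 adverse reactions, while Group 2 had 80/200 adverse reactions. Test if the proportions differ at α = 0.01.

p̂₁ = 0.5, p̂₂ = 0.4, pooled p̂ = 0.433. z = 1.648. Critical: ±2.576. Fail to reject H₀.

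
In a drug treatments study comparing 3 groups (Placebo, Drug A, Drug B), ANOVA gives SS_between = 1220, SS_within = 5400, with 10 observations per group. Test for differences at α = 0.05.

df_between = 2, df_within = 27. F = MS_between/MS_within = 610.0/200.0 = 3.05. F_crit ≈ 3.354. Fail to reject H₀.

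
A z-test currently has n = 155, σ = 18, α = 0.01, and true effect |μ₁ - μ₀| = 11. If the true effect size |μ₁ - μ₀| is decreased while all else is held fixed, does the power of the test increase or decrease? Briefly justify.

Power decreases: a smaller true effect decreases the non-centrality λ = |μ₁ - μ₀|/(σ/√n).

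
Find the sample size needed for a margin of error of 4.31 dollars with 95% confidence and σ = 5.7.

n = (z*σ/E)² = (1.96×5.7/4.31)² = 6.7 → n = 7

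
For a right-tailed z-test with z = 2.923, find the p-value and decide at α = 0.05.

p = P(Z > 2.923) = 1 - Φ(2.923) ≈ 0.0017. Since p < 0.05, reject H₀ (significant) at α = 0.05.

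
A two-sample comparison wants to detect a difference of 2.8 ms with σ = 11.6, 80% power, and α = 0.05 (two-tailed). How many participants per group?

n per group = 2(z_α/2 + z_β)²σ²/d² = 2×(1.96 + 0.84)²×11.6²/2.8² = 269.1 → n = 270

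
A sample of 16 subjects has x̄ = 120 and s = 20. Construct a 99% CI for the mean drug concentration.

CI = x̄ ± t*(s/√n) = 120 ± 2.947(20/√16) = (105.27, 134.74)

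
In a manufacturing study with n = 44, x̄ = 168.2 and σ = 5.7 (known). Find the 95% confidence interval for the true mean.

CI = x̄ ± z*(σ/√n) = 168.2 ± 1.96(5.7/√44) = 168.2 ± 1.68 = (166.52, 169.88)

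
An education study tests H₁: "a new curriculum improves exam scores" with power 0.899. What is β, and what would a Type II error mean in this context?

β = 1 - power = 1 - 0.899 = 0.101. A Type II error is failing to reject H₀ when H₀ is false (false negative) — here, failing to conclude that a new curriculum improves exam scores when in fact it is true. Consequence: keeping the old curriculum when the new one would have helped students.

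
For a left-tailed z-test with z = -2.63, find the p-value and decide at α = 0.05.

p = P(Z < -2.63) = Φ(-2.63) ≈ 0.0043. Since p < 0.05, reject H₀ (significant) at α = 0.05.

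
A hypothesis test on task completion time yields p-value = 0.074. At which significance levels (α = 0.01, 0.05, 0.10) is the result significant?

p = 0.074. Significant at: α = 0.1.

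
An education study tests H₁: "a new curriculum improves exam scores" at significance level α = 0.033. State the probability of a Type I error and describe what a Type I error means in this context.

P(Type I error) = α = 0.033. A Type I error is rejecting H₀ when H₀ is actually true (false positive) — here, concluding that a new curriculum improves exam scores when in fact this is not the case. Consequence: adopting a curriculum that gives no real benefit — disruption for nothing.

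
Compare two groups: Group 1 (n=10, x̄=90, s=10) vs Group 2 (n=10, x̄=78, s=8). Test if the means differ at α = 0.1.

Pooled sp = 9.06. t = 2.963, df = 18. Critical t = ±1.734. Reject H₀.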